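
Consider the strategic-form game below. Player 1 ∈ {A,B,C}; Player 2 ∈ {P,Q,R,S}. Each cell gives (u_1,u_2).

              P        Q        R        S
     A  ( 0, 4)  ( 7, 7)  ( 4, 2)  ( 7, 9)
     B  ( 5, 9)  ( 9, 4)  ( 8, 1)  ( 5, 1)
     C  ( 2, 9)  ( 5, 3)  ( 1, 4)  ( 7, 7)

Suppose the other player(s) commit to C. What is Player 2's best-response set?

u_2(P vs C) = 9
u_2(Q vs C) = 3
u_2(R vs C) = 4
u_2(S vs C) = 7
max payoff 9 at {P}

BR_2 = {P}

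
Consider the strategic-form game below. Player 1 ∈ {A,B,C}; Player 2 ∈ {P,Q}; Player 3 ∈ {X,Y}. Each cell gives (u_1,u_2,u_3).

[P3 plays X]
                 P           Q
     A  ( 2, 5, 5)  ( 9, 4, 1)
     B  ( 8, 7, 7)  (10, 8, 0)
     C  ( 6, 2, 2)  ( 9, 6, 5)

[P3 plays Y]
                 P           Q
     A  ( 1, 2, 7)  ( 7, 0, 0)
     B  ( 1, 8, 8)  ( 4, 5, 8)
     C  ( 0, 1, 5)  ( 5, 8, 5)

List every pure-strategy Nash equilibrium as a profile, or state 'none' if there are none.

NE set: (A,P,Y), (B,P,Y)

(A,P,X): not NE [P1→B gives 8>2; P3→Y gives 7>5]
(A,P,Y): NE
(A,Q,X): not NE [P1→B gives 10>9; P2→P gives 5>4]
(A,Q,Y): not NE [P2→P gives 2>0; P3→X gives 1>0]
(B,P,X): not NE [P2→Q gives 8>7; P3→Y gives 8>7]
(B,P,Y): NE
(B,Q,X): not NE [P3→Y gives 8>0]
(B,Q,Y): not NE [P1→A gives 7>4; P2→P gives 8>5]
(C,P,X): not NE [P1→B gives 8>6; P2→Q gives 6>2; P3→Y gives 5>2]
(C,P,Y): not NE [P1→B gives 1>0; P2→Q gives 8>1]
(C,Q,X): not NE [P1→B gives 10>9]
(C,Q,Y): not NE [P1→A gives 7>5]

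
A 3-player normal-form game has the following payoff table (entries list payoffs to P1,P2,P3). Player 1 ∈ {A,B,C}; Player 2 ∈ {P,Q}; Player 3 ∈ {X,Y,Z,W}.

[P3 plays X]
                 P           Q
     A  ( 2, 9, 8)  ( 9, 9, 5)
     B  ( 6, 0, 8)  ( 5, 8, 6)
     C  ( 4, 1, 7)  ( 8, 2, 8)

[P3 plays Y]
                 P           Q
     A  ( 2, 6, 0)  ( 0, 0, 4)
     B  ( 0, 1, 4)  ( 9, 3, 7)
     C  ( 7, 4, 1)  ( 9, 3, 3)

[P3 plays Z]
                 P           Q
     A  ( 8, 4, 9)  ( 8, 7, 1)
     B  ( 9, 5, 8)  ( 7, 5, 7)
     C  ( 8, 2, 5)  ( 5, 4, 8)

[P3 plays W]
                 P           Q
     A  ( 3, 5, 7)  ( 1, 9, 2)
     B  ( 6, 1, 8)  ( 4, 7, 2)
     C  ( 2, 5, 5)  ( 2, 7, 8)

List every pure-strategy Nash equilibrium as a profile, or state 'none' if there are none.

(A,P,X): not NE [P1→B gives 6>2; P3→Z gives 9>8]
(A,P,Y): not NE [P1→C gives 7>2; P3→Z gives 9>0]
(A,P,Z): not NE [P1→B gives 9>8; P2→Q gives 7>4]
(A,P,W): not NE [P1→B gives 6>3; P2→Q gives 9>5; P3→Z gives 9>7]
(A,Q,X): NE
(A,Q,Y): not NE [P1→C gives 9>0; P2→P gives 6>0; P3→X gives 5>4]
(A,Q,Z): not NE [P3→X gives 5>1]
(A,Q,W): not NE [P1→B gives 4>1; P3→X gives 5>2]
(B,P,X): not NE [P2→Q gives 8>0]
(B,P,Y): not NE [P1→C gives 7>0; P2→Q gives 3>1; P3→W gives 8>4]
(B,P,Z): NE
(B,P,W): not NE [P2→Q gives 7>1]
(B,Q,X): not NE [P1→A gives 9>5; P3→Z gives 7>6]
(B,Q,Y): NE
(B,Q,Z): not NE [P1→A gives 8>7]
(B,Q,W): not NE [P3→Z gives 7>2]
(C,P,X): not NE [P1→B gives 6>4; P2→Q gives 2>1]
(C,P,Y): not NE [P3→X gives 7>1]
(C,P,Z): not NE [P1→B gives 9>8; P2→Q gives 4>2; P3→X gives 7>5]
(C,P,W): not NE [P1→B gives 6>2; P2→Q gives 7>5; P3→X gives 7>5]
(C,Q,X): not NE [P1→A gives 9>8]
(C,Q,Y): not NE [P2→P gives 4>3; P3→W gives 8>3]
(C,Q,Z): not NE [P1→A gives 8>5]
(C,Q,W): not NE [P1→B gives 4>2]

Nash profiles: (A,Q,X), (B,P,Z), (B,Q,Y)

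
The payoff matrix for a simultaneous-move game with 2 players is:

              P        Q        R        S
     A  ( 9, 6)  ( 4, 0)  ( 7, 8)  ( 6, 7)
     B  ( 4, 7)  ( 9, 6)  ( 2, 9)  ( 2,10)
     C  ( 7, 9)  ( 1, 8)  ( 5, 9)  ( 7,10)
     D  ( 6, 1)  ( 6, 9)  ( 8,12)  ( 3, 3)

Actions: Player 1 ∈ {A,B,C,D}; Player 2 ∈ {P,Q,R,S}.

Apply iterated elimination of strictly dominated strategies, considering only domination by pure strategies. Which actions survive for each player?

P2 drop P (S beats it: A:7>6 B:10>7 C:10>9 D:3>1)
P2 drop Q (R beats it: A:8>0 B:9>6 C:9>8 D:12>9)
P1 drop B (A beats it: R:7>2 S:6>2)
P1→{A,C,D} P2→{R,S}

Remaining: P1:{A,C,D} P2:{R,S}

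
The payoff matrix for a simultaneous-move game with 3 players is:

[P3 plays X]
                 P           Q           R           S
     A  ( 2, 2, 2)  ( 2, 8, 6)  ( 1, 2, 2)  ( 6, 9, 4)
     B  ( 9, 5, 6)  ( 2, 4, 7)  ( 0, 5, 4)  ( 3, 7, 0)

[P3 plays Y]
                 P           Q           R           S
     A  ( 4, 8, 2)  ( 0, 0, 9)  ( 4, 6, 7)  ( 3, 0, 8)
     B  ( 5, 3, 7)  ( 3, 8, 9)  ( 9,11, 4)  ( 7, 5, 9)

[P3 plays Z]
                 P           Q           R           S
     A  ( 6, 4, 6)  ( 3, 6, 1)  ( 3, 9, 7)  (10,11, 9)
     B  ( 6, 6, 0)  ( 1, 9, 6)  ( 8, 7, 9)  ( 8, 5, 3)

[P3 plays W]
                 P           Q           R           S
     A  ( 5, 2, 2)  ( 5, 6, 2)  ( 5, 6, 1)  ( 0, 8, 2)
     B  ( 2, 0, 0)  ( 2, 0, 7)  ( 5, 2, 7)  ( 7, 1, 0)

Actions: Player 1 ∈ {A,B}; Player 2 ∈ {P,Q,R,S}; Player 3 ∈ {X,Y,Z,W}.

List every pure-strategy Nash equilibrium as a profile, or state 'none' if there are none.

(A,P,X): not NE [P1→B gives 9>2; P2→S gives 9>2; P3→Z gives 6>2]
(A,P,Y): not NE [P1→B gives 5>4; P3→Z gives 6>2]
(A,P,Z): not NE [P2→S gives 11>4]
(A,P,W): not NE [P2→S gives 8>2; P3→Z gives 6>2]
(A,Q,X): not NE [P2→S gives 9>8; P3→Y gives 9>6]
(A,Q,Y): not NE [P1→B gives 3>0; P2→P gives 8>0]
(A,Q,Z): not NE [P2→S gives 11>6; P3→Y gives 9>1]
(A,Q,W): not NE [P2→S gives 8>6; P3→Y gives 9>2]
(A,R,X): not NE [P2→S gives 9>2; P3→Z gives 7>2]
(A,R,Y): not NE [P1→B gives 9>4; P2→P gives 8>6]
(A,R,Z): not NE [P1→B gives 8>3; P2→S gives 11>9]
(A,R,W): not NE [P2→S gives 8>6; P3→Z gives 7>1]
(A,S,X): not NE [P3→Z gives 9>4]
(A,S,Y): not NE [P1→B gives 7>3; P2→P gives 8>0; P3→Z gives 9>8]
(A,S,Z): NE
(A,S,W): not NE [P1→B gives 7>0; P3→Z gives 9>2]
(B,P,X): not NE [P2→S gives 7>5; P3→Y gives 7>6]
(B,P,Y): not NE [P2→R gives 11>3]
(B,P,Z): not NE [P2→Q gives 9>6; P3→Y gives 7>0]
(B,P,W): not NE [P1→A gives 5>2; P2→R gives 2>0; P3→Y gives 7>0]
(B,Q,X): not NE [P2→S gives 7>4; P3→Y gives 9>7]
(B,Q,Y): not NE [P2→R gives 11>8]
(B,Q,Z): not NE [P1→A gives 3>1; P3→Y gives 9>6]
(B,Q,W): not NE [P1→A gives 5>2; P2→R gives 2>0; P3→Y gives 9>7]
(B,R,X): not NE [P1→A gives 1>0; P2→S gives 7>5; P3→Z gives 9>4]
(B,R,Y): not NE [P3→Z gives 9>4]
(B,R,Z): not NE [P2→Q gives 9>7]
(B,R,W): not NE [P3→Z gives 9>7]
(B,S,X): not NE [P1→A gives 6>3; P3→Y gives 9>0]
(B,S,Y): not NE [P2→R gives 11>5]
(B,S,Z): not NE [P1→A gives 10>8; P2→Q gives 9>5; P3→Y gives 9>3]
(B,S,W): not NE [P2→R gives 2>1; P3→Y gives 9>0]

NE set: (A,S,Z)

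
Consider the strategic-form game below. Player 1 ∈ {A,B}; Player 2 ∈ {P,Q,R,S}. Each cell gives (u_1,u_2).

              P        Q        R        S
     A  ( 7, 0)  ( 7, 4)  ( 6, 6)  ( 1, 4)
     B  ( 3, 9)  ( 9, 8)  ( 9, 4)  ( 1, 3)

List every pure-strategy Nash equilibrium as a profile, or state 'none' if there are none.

(A,P): not NE [P2→R gives 6>0]
(A,Q): not NE [P1→B gives 9>7; P2→R gives 6>4]
(A,R): not NE [P1→B gives 9>6]
(A,S): not NE [P2→R gives 6>4]
(B,P): not NE [P1→A gives 7>3]
(B,Q): not NE [P2→P gives 9>8]
(B,R): not NE [P2→P gives 9>4]
(B,S): not NE [P2→P gives 9>3]

Equilibria: none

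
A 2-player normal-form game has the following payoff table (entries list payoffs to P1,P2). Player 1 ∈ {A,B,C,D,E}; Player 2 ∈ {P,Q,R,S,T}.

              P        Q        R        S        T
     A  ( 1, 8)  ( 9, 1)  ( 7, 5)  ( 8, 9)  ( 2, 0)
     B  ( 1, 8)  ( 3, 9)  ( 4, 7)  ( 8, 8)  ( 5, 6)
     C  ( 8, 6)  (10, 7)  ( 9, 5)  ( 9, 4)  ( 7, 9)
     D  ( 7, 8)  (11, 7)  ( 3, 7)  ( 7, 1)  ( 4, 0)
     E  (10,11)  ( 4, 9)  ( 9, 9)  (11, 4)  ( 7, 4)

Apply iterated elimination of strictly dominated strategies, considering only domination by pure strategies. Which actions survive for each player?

P1 drop A (C beats it: P:8>1 Q:10>9 R:9>7 S:9>8 T:7>2)
P1 drop B (C beats it: P:8>1 Q:10>3 R:9>4 S:9>8 T:7>5)
P2 drop R (P beats it: C:6>5 D:8>7 E:11>9)
P2 drop S (P beats it: C:6>4 D:8>1 E:11>4)
P1→{C,D,E} P2→{P,Q,T}

Remaining: P1:{C,D,E} P2:{P,Q,T}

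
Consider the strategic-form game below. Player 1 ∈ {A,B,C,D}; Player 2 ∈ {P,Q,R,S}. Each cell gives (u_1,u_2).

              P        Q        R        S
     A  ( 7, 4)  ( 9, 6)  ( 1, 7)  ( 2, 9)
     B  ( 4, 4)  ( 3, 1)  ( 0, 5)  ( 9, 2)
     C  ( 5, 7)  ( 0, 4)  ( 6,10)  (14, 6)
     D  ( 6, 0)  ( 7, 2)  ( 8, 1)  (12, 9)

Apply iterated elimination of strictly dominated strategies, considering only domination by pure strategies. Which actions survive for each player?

P1 drop B (D beats it: P:6>4 Q:7>3 R:8>0 S:12>9)
P2 drop P (R beats it: A:7>4 C:10>7 D:1>0)
P2 drop Q (S beats it: A:9>6 C:6>4 D:9>2)
P1 drop A (C beats it: R:6>1 S:14>2)
P1→{C,D} P2→{R,S}

Remaining: P1:{C,D} P2:{R,S}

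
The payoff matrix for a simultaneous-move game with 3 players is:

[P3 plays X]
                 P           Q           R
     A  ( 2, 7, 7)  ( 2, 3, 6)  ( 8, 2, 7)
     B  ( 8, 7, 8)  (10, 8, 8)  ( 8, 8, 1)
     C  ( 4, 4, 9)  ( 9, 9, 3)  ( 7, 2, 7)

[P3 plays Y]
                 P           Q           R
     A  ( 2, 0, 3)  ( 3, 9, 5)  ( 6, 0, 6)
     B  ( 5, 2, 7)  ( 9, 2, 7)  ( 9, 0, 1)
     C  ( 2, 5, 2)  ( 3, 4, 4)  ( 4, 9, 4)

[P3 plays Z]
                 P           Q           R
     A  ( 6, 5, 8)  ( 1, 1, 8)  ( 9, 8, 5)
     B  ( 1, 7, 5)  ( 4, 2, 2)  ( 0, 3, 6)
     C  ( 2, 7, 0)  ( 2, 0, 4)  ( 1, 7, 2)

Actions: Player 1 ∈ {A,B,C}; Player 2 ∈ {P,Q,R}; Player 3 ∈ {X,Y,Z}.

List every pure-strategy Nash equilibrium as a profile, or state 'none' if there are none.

PSNE = {(B,Q,X)}

(A,P,X): not NE [P1→B gives 8>2; P3→Z gives 8>7]
(A,P,Y): not NE [P1→B gives 5>2; P2→Q gives 9>0; P3→Z gives 8>3]
(A,P,Z): not NE [P2→R gives 8>5]
(A,Q,X): not NE [P1→B gives 10>2; P2→P gives 7>3; P3→Z gives 8>6]
(A,Q,Y): not NE [P1→B gives 9>3; P3→Z gives 8>5]
(A,Q,Z): not NE [P1→B gives 4>1; P2→R gives 8>1]
(A,R,X): not NE [P2→P gives 7>2]
(A,R,Y): not NE [P1→B gives 9>6; P2→Q gives 9>0; P3→X gives 7>6]
(A,R,Z): not NE [P3→X gives 7>5]
(B,P,X): not NE [P2→R gives 8>7]
(B,P,Y): not NE [P3→X gives 8>7]
(B,P,Z): not NE [P1→A gives 6>1; P3→X gives 8>5]
(B,Q,X): NE
(B,Q,Y): not NE [P3→X gives 8>7]
(B,Q,Z): not NE [P2→P gives 7>2; P3→X gives 8>2]
(B,R,X): not NE [P3→Z gives 6>1]
(B,R,Y): not NE [P2→Q gives 2>0; P3→Z gives 6>1]
(B,R,Z): not NE [P1→A gives 9>0; P2→P gives 7>3]
(C,P,X): not NE [P1→B gives 8>4; P2→Q gives 9>4]
(C,P,Y): not NE [P1→B gives 5>2; P2→R gives 9>5; P3→X gives 9>2]
(C,P,Z): not NE [P1→A gives 6>2; P3→X gives 9>0]
(C,Q,X): not NE [P1→B gives 10>9; P3→Z gives 4>3]
(C,Q,Y): not NE [P1→B gives 9>3; P2→R gives 9>4]
(C,Q,Z): not NE [P1→B gives 4>2; P2→R gives 7>0]
(C,R,X): not NE [P1→B gives 8>7; P2→Q gives 9>2]
(C,R,Y): not NE [P1→B gives 9>4; P3→X gives 7>4]
(C,R,Z): not NE [P1→A gives 9>1; P3→X gives 7>2]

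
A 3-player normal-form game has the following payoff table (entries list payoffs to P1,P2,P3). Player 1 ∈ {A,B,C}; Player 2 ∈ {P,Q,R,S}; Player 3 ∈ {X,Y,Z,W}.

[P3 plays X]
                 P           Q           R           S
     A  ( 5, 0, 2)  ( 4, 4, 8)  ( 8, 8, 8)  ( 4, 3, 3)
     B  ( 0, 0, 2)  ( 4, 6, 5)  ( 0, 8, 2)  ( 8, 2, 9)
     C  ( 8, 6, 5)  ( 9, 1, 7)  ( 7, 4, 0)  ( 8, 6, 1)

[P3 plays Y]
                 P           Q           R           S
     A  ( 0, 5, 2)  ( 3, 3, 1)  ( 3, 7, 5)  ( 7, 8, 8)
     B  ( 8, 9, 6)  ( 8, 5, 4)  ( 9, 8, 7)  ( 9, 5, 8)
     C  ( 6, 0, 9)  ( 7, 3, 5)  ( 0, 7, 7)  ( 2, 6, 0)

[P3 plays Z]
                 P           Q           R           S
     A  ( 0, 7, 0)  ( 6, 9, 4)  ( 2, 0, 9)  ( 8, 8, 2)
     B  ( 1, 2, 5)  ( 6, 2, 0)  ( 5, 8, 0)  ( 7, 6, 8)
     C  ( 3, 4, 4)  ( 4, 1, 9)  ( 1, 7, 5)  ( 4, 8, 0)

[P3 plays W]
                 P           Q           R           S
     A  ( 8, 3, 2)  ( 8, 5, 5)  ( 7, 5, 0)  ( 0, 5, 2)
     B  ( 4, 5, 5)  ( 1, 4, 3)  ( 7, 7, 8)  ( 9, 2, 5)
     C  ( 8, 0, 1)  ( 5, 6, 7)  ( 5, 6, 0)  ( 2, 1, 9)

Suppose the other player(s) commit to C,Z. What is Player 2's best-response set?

u_2(P vs C,Z) = 4
u_2(Q vs C,Z) = 1
u_2(R vs C,Z) = 7
u_2(S vs C,Z) = 8
max payoff 8 at {S}

BR_2 = {S}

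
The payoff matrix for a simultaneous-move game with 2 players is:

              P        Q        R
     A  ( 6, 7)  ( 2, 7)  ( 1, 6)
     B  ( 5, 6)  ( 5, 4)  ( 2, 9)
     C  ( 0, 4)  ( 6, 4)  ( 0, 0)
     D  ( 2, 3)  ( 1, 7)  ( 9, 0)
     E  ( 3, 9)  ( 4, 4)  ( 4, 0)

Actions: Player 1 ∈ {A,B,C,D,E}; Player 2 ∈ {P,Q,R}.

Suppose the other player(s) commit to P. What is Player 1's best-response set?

P1 best: {A}

u_1(A vs P) = 6
u_1(B vs P) = 5
u_1(C vs P) = 0
u_1(D vs P) = 2
u_1(E vs P) = 3
max payoff 6 at {A}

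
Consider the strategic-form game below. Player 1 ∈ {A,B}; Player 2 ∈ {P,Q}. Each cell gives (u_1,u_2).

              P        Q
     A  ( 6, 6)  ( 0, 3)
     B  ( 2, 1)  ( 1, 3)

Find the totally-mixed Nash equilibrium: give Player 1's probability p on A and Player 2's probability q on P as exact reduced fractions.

p=2/5, q=1/5

P1 indiff ⇒ q·6+(1-q)·0 = q·2+(1-q)·1 ⇒ q(4) = (1-q)(1) ⇒ q = 1/5
P2 indiff ⇒ p·6+(1-p)·1 = p·3+(1-p)·3 ⇒ p(3) = (1-p)(2) ⇒ p = 2/5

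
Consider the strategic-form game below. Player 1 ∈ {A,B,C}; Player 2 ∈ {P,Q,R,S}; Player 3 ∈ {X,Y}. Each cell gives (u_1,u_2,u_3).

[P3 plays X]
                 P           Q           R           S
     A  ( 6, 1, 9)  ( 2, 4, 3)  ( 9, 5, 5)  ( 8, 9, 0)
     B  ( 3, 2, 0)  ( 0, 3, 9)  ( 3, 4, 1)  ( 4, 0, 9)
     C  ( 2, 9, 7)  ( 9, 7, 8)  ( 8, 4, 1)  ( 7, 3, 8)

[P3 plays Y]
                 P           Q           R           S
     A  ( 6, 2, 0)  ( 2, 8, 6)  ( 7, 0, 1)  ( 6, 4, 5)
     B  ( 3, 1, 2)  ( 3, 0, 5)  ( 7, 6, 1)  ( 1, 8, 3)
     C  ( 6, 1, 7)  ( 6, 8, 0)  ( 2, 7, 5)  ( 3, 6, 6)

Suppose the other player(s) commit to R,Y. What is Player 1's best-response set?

u_1(A vs R,Y) = 7
u_1(B vs R,Y) = 7
u_1(C vs R,Y) = 2
max payoff 7 at {A,B}

BR_1 = {A,B}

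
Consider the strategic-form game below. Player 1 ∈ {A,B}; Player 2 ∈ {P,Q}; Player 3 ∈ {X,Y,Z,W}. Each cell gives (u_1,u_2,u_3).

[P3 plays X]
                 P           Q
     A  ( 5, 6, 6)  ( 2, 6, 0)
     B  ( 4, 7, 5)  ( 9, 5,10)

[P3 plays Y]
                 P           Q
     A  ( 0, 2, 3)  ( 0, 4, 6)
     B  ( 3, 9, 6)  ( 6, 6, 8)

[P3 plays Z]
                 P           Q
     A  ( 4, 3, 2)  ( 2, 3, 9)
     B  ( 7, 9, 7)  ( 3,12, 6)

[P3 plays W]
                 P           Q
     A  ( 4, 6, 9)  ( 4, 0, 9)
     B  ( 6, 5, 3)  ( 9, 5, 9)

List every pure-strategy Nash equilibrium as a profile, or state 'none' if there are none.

Equilibria: none

(A,P,X): not NE [P3→W gives 9>6]
(A,P,Y): not NE [P1→B gives 3>0; P2→Q gives 4>2; P3→W gives 9>3]
(A,P,Z): not NE [P1→B gives 7>4; P3→W gives 9>2]
(A,P,W): not NE [P1→B gives 6>4]
(A,Q,X): not NE [P1→B gives 9>2; P3→W gives 9>0]
(A,Q,Y): not NE [P1→B gives 6>0; P3→W gives 9>6]
(A,Q,Z): not NE [P1→B gives 3>2]
(A,Q,W): not NE [P1→B gives 9>4; P2→P gives 6>0]
(B,P,X): not NE [P1→A gives 5>4; P3→Z gives 7>5]
(B,P,Y): not NE [P3→Z gives 7>6]
(B,P,Z): not NE [P2→Q gives 12>9]
(B,P,W): not NE [P3→Z gives 7>3]
(B,Q,X): not NE [P2→P gives 7>5]
(B,Q,Y): not NE [P2→P gives 9>6; P3→X gives 10>8]
(B,Q,Z): not NE [P3→X gives 10>6]
(B,Q,W): not NE [P3→X gives 10>9]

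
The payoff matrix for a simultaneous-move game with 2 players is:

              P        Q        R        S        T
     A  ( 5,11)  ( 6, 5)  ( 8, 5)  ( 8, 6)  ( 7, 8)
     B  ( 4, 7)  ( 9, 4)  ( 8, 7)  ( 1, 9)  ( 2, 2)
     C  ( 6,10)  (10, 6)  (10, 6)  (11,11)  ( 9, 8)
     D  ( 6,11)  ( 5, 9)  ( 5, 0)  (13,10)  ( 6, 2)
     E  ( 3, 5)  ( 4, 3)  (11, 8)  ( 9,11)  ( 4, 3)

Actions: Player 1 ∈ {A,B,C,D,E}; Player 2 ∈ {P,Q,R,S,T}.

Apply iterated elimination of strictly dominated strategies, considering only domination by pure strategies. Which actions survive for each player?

Survivors P1:{C,D} P2:{P,S}

P1 drop A (C beats it: P:6>5 Q:10>6 R:10>8 S:11>8 T:9>7)
P1 drop B (C beats it: P:6>4 Q:10>9 R:10>8 S:11>1 T:9>2)
P2 drop Q (P beats it: C:10>6 D:11>9 E:5>3)
P2 drop R (S beats it: C:11>6 D:10>0 E:11>8)
P1 drop E (C beats it: P:6>3 S:11>9 T:9>4)
P2 drop T (P beats it: C:10>8 D:11>2)
P1→{C,D} P2→{P,S}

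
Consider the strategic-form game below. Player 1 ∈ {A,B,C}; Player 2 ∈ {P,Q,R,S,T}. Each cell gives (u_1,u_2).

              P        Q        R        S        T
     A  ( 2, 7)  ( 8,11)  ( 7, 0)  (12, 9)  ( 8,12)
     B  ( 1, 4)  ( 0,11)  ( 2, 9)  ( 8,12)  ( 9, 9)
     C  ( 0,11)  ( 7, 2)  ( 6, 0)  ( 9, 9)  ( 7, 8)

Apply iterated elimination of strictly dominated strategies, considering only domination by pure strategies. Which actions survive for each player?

P1 drop C (A beats it: P:2>0 Q:8>7 R:7>6 S:12>9 T:8>7)
P2 drop P (Q beats it: A:11>7 B:11>4)
P2 drop R (Q beats it: A:11>0 B:11>9)
P1→{A,B} P2→{Q,S,T}

Remaining: P1:{A,B} P2:{Q,S,T}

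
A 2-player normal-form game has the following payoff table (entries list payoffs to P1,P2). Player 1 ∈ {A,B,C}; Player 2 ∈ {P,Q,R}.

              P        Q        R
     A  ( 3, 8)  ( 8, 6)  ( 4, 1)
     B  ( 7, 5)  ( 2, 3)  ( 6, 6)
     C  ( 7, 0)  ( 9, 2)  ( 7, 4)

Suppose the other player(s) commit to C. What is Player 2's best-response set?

argmax u_2 = {R}

u_2(P vs C) = 0
u_2(Q vs C) = 2
u_2(R vs C) = 4
max payoff 4 at {R}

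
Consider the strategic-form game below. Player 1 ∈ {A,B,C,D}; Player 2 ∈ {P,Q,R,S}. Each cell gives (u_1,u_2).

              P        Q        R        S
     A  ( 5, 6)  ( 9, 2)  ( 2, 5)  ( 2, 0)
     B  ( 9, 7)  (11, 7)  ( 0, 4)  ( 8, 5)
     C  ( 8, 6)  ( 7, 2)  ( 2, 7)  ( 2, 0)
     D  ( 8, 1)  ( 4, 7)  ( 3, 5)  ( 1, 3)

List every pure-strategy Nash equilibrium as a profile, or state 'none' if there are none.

PSNE = {(B,P), (B,Q)}

(A,P): not NE [P1→B gives 9>5]
(A,Q): not NE [P1→B gives 11>9; P2→P gives 6>2]
(A,R): not NE [P1→D gives 3>2; P2→P gives 6>5]
(A,S): not NE [P1→B gives 8>2; P2→P gives 6>0]
(B,P): NE
(B,Q): NE
(B,R): not NE [P1→D gives 3>0; P2→Q gives 7>4]
(B,S): not NE [P2→Q gives 7>5]
(C,P): not NE [P1→B gives 9>8; P2→R gives 7>6]
(C,Q): not NE [P1→B gives 11>7; P2→R gives 7>2]
(C,R): not NE [P1→D gives 3>2]
(C,S): not NE [P1→B gives 8>2; P2→R gives 7>0]
(D,P): not NE [P1→B gives 9>8; P2→Q gives 7>1]
(D,Q): not NE [P1→B gives 11>4]
(D,R): not NE [P2→Q gives 7>5]
(D,S): not NE [P1→B gives 8>1; P2→Q gives 7>3]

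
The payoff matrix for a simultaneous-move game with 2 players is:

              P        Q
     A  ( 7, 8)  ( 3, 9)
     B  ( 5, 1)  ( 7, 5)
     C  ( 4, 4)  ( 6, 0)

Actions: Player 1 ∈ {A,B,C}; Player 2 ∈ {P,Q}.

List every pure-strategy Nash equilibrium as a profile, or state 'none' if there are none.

(A,P): not NE [P2→Q gives 9>8]
(A,Q): not NE [P1→B gives 7>3]
(B,P): not NE [P1→A gives 7>5; P2→Q gives 5>1]
(B,Q): NE
(C,P): not NE [P1→A gives 7>4]
(C,Q): not NE [P1→B gives 7>6; P2→P gives 4>0]

NE set: (B,Q)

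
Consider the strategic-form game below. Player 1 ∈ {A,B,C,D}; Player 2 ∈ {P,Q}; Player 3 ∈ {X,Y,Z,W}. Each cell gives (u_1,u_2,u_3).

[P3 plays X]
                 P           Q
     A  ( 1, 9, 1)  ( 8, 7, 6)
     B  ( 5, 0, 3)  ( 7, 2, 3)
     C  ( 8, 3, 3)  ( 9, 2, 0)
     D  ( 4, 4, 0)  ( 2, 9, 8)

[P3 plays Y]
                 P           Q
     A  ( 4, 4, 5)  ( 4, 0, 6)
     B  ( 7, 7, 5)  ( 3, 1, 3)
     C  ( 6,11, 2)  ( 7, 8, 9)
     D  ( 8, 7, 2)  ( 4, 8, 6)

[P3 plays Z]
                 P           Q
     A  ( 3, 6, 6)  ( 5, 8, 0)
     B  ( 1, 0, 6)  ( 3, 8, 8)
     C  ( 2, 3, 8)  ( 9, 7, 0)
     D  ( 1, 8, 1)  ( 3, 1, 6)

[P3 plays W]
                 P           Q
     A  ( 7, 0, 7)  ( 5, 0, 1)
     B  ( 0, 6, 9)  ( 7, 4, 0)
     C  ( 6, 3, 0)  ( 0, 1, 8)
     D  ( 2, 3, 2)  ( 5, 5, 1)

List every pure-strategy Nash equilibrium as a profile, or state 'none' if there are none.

NE set: (A,P,W)

(A,P,X): not NE [P1→C gives 8>1; P3→W gives 7>1]
(A,P,Y): not NE [P1→D gives 8>4; P3→W gives 7>5]
(A,P,Z): not NE [P2→Q gives 8>6; P3→W gives 7>6]
(A,P,W): NE
(A,Q,X): not NE [P1→C gives 9>8; P2→P gives 9>7]
(A,Q,Y): not NE [P1→C gives 7>4; P2→P gives 4>0]
(A,Q,Z): not NE [P1→C gives 9>5; P3→Y gives 6>0]
(A,Q,W): not NE [P1→B gives 7>5; P3→Y gives 6>1]
(B,P,X): not NE [P1→C gives 8>5; P2→Q gives 2>0; P3→W gives 9>3]
(B,P,Y): not NE [P1→D gives 8>7; P3→W gives 9>5]
(B,P,Z): not NE [P1→A gives 3>1; P2→Q gives 8>0; P3→W gives 9>6]
(B,P,W): not NE [P1→A gives 7>0]
(B,Q,X): not NE [P1→C gives 9>7; P3→Z gives 8>3]
(B,Q,Y): not NE [P1→C gives 7>3; P2→P gives 7>1; P3→Z gives 8>3]
(B,Q,Z): not NE [P1→C gives 9>3]
(B,Q,W): not NE [P2→P gives 6>4; P3→Z gives 8>0]
(C,P,X): not NE [P3→Z gives 8>3]
(C,P,Y): not NE [P1→D gives 8>6; P3→Z gives 8>2]
(C,P,Z): not NE [P1→A gives 3>2; P2→Q gives 7>3]
(C,P,W): not NE [P1→A gives 7>6; P3→Z gives 8>0]
(C,Q,X): not NE [P2→P gives 3>2; P3→Y gives 9>0]
(C,Q,Y): not NE [P2→P gives 11>8]
(C,Q,Z): not NE [P3→Y gives 9>0]
(C,Q,W): not NE [P1→B gives 7>0; P2→P gives 3>1; P3→Y gives 9>8]
(D,P,X): not NE [P1→C gives 8>4; P2→Q gives 9>4; P3→W gives 2>0]
(D,P,Y): not NE [P2→Q gives 8>7]
(D,P,Z): not NE [P1→A gives 3>1; P3→W gives 2>1]
(D,P,W): not NE [P1→A gives 7>2; P2→Q gives 5>3]
(D,Q,X): not NE [P1→C gives 9>2]
(D,Q,Y): not NE [P1→C gives 7>4; P3→X gives 8>6]
(D,Q,Z): not NE [P1→C gives 9>3; P2→P gives 8>1; P3→X gives 8>6]
(D,Q,W): not NE [P1→B gives 7>5; P3→X gives 8>1]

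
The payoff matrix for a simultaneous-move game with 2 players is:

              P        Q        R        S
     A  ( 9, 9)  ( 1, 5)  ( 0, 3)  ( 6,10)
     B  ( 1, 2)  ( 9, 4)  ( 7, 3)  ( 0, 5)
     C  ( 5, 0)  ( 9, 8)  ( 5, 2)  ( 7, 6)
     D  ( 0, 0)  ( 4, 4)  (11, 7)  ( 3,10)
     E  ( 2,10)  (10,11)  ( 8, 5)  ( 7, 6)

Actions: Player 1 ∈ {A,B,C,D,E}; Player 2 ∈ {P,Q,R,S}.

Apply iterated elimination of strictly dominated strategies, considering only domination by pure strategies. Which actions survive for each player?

IESDS → P1:{A,C,E} P2:{P,Q,S}

P1 drop B (E beats it: P:2>1 Q:10>9 R:8>7 S:7>0)
P2 drop R (S beats it: A:10>3 C:6>2 D:10>7 E:6>5)
P1 drop D (C beats it: P:5>0 Q:9>4 S:7>3)
P1→{A,C,E} P2→{P,Q,S}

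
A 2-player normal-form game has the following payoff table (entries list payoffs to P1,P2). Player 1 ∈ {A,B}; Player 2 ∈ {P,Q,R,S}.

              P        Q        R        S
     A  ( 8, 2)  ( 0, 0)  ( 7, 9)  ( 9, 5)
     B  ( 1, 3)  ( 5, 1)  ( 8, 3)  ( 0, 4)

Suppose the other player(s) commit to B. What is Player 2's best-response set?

BR_2 = {S}

u_2(P vs B) = 3
u_2(Q vs B) = 1
u_2(R vs B) = 3
u_2(S vs B) = 4
max payoff 4 at {S}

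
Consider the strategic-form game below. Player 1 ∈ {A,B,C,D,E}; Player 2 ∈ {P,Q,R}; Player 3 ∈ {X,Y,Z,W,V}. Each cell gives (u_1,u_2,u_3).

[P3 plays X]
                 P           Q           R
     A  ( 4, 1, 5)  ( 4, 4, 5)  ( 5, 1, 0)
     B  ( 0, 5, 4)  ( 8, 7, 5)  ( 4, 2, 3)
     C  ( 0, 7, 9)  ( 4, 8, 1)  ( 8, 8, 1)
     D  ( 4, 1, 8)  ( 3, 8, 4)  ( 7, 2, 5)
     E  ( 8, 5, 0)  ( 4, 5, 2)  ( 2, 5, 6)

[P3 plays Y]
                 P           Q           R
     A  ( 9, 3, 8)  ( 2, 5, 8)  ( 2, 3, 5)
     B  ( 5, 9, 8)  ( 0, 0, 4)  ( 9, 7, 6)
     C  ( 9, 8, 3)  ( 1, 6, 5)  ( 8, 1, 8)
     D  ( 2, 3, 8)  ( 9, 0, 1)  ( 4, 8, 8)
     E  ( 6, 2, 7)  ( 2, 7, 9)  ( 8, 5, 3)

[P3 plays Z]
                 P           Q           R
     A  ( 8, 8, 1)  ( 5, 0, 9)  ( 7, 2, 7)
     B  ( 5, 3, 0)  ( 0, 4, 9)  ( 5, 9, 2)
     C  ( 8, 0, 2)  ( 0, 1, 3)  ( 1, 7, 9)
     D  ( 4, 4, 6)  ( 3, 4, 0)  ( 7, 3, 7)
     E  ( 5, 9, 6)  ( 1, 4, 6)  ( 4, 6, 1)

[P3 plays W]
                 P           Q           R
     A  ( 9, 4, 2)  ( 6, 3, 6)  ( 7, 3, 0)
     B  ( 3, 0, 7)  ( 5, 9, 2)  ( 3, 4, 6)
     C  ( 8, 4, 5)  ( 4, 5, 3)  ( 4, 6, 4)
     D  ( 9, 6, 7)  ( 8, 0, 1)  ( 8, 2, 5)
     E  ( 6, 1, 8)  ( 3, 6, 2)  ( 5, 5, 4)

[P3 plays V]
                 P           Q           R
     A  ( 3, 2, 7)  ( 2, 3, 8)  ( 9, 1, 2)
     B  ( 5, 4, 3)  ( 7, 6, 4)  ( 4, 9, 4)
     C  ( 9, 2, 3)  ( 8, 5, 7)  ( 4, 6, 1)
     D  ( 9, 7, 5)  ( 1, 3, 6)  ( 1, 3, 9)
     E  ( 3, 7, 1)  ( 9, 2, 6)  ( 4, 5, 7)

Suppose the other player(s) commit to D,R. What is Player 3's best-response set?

BR_3 = {V}

u_3(X vs D,R) = 5
u_3(Y vs D,R) = 8
u_3(Z vs D,R) = 7
u_3(W vs D,R) = 5
u_3(V vs D,R) = 9
max payoff 9 at {V}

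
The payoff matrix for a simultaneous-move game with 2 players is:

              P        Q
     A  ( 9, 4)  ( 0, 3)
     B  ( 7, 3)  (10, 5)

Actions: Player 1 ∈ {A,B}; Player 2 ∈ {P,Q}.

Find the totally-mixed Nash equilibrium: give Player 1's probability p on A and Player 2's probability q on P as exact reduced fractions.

P1 indiff ⇒ q·9+(1-q)·0 = q·7+(1-q)·10 ⇒ q(2) = (1-q)(10) ⇒ q = 5/6
P2 indiff ⇒ p·4+(1-p)·3 = p·3+(1-p)·5 ⇒ p(1) = (1-p)(2) ⇒ p = 2/3

P1 mixes 2/3 on A; P2 mixes 5/6 on P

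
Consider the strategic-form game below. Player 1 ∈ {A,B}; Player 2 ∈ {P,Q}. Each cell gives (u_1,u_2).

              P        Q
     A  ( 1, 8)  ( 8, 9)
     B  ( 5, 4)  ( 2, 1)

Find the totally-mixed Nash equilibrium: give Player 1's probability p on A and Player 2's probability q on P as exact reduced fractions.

P1 indiff ⇒ q·1+(1-q)·8 = q·5+(1-q)·2 ⇒ q(-4) = (1-q)(-6) ⇒ q = 3/5
P2 indiff ⇒ p·8+(1-p)·4 = p·9+(1-p)·1 ⇒ p(-1) = (1-p)(-3) ⇒ p = 3/4

P1 mixes 3/4 on A; P2 mixes 3/5 on P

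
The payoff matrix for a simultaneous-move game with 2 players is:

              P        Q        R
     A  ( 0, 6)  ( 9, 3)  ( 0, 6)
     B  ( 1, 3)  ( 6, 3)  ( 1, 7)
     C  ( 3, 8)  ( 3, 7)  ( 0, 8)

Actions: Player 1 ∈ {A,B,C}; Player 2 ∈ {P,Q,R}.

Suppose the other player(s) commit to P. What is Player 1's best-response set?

argmax u_1 = {C}

u_1(A vs P) = 0
u_1(B vs P) = 1
u_1(C vs P) = 3
max payoff 3 at {C}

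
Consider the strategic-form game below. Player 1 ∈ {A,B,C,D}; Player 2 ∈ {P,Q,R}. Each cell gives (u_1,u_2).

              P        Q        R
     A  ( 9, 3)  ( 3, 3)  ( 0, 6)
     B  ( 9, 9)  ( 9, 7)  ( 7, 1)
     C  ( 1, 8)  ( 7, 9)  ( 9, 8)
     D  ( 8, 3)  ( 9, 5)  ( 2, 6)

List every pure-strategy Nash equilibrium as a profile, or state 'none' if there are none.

(A,P): not NE [P2→R gives 6>3]
(A,Q): not NE [P1→D gives 9>3; P2→R gives 6>3]
(A,R): not NE [P1→C gives 9>0]
(B,P): NE
(B,Q): not NE [P2→P gives 9>7]
(B,R): not NE [P1→C gives 9>7; P2→P gives 9>1]
(C,P): not NE [P1→B gives 9>1; P2→Q gives 9>8]
(C,Q): not NE [P1→D gives 9>7]
(C,R): not NE [P2→Q gives 9>8]
(D,P): not NE [P1→B gives 9>8; P2→R gives 6>3]
(D,Q): not NE [P2→R gives 6>5]
(D,R): not NE [P1→C gives 9>2]

Nash profiles: (B,P)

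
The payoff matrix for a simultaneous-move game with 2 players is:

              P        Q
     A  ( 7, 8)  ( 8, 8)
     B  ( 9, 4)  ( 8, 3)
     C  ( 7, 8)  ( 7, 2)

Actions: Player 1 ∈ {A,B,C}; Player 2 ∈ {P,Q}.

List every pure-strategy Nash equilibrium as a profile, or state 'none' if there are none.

Nash profiles: (A,Q), (B,P)

(A,P): not NE [P1→B gives 9>7]
(A,Q): NE
(B,P): NE
(B,Q): not NE [P2→P gives 4>3]
(C,P): not NE [P1→B gives 9>7]
(C,Q): not NE [P1→B gives 8>7; P2→P gives 8>2]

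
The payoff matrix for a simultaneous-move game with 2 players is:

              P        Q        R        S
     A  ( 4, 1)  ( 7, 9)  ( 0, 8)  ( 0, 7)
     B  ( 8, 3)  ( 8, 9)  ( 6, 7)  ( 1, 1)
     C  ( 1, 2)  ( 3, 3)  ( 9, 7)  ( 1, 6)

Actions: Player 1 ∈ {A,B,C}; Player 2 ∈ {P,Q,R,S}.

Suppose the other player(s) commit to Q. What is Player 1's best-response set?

u_1(A vs Q) = 7
u_1(B vs Q) = 8
u_1(C vs Q) = 3
max payoff 8 at {B}

BR_1 = {B}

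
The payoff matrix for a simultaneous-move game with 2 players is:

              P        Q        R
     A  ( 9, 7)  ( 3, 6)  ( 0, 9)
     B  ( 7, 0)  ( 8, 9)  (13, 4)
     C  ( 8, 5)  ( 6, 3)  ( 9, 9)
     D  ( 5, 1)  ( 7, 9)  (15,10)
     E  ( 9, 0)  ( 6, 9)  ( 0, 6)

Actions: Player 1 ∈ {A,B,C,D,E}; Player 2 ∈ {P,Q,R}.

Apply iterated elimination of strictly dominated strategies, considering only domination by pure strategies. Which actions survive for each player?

P2 drop P (R beats it: A:9>7 B:4>0 C:9>5 D:10>1 E:6>0)
P1 drop A (B beats it: Q:8>3 R:13>0)
P1 drop C (B beats it: Q:8>6 R:13>9)
P1 drop E (B beats it: Q:8>6 R:13>0)
P1→{B,D} P2→{Q,R}

IESDS → P1:{B,D} P2:{Q,R}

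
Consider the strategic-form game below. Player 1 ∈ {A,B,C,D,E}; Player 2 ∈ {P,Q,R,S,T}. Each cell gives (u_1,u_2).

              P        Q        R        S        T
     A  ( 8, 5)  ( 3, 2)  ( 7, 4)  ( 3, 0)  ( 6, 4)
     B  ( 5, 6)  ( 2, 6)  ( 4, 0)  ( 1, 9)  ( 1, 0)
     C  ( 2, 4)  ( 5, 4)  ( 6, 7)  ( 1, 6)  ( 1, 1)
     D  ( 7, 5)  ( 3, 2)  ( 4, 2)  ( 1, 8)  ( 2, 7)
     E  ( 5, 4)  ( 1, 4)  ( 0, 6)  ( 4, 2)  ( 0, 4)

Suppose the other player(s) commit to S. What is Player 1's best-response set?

u_1(A vs S) = 3
u_1(B vs S) = 1
u_1(C vs S) = 1
u_1(D vs S) = 1
u_1(E vs S) = 4
max payoff 4 at {E}

argmax u_1 = {E}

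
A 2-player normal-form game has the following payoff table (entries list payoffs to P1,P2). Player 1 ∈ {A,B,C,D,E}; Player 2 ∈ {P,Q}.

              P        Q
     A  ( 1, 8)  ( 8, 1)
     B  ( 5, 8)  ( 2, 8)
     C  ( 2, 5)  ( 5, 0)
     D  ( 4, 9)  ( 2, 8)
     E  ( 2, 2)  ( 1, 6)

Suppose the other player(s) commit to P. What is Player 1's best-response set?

u_1(A vs P) = 1
u_1(B vs P) = 5
u_1(C vs P) = 2
u_1(D vs P) = 4
u_1(E vs P) = 2
max payoff 5 at {B}

argmax u_1 = {B}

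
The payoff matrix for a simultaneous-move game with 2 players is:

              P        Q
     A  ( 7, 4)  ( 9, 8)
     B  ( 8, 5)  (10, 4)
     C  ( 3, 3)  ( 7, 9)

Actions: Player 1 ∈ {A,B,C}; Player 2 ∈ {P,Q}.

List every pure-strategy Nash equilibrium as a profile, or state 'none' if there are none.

(A,P): not NE [P1→B gives 8>7; P2→Q gives 8>4]
(A,Q): not NE [P1→B gives 10>9]
(B,P): NE
(B,Q): not NE [P2→P gives 5>4]
(C,P): not NE [P1→B gives 8>3; P2→Q gives 9>3]
(C,Q): not NE [P1→B gives 10>7]

PSNE = {(B,P)}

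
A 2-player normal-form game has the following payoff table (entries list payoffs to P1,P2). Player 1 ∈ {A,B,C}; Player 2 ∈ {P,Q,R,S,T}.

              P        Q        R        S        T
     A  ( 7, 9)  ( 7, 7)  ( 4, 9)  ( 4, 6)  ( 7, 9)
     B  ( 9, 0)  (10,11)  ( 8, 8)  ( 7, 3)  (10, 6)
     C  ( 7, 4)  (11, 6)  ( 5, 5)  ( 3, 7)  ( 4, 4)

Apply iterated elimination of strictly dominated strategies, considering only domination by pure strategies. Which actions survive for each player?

Remaining: P1:{B,C} P2:{Q,S}

P1 drop A (B beats it: P:9>7 Q:10>7 R:8>4 S:7>4 T:10>7)
P2 drop P (Q beats it: B:11>0 C:6>4)
P2 drop R (Q beats it: B:11>8 C:6>5)
P2 drop T (Q beats it: B:11>6 C:6>4)
P1→{B,C} P2→{Q,S}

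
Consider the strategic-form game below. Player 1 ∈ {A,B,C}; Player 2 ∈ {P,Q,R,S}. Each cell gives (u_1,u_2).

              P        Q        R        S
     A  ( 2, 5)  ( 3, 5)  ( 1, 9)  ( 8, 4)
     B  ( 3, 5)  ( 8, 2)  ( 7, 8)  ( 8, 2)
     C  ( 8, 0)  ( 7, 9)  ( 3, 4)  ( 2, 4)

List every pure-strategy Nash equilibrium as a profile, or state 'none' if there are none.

PSNE = {(B,R)}

(A,P): not NE [P1→C gives 8>2; P2→R gives 9>5]
(A,Q): not NE [P1→B gives 8>3; P2→R gives 9>5]
(A,R): not NE [P1→B gives 7>1]
(A,S): not NE [P2→R gives 9>4]
(B,P): not NE [P1→C gives 8>3; P2→R gives 8>5]
(B,Q): not NE [P2→R gives 8>2]
(B,R): NE
(B,S): not NE [P2→R gives 8>2]
(C,P): not NE [P2→Q gives 9>0]
(C,Q): not NE [P1→B gives 8>7]
(C,R): not NE [P1→B gives 7>3; P2→Q gives 9>4]
(C,S): not NE [P1→B gives 8>2; P2→Q gives 9>4]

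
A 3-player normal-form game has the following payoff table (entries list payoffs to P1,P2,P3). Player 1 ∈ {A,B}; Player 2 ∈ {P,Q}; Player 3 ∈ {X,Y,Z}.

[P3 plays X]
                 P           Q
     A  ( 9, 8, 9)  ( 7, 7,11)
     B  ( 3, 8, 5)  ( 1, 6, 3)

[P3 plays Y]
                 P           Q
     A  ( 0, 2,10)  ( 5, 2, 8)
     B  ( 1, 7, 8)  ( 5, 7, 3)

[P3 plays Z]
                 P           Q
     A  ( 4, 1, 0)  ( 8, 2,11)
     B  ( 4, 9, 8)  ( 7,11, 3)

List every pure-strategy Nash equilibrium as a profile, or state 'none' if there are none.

(A,P,X): not NE [P3→Y gives 10>9]
(A,P,Y): not NE [P1→B gives 1>0]
(A,P,Z): not NE [P2→Q gives 2>1; P3→Y gives 10>0]
(A,Q,X): not NE [P2→P gives 8>7]
(A,Q,Y): not NE [P3→Z gives 11>8]
(A,Q,Z): NE
(B,P,X): not NE [P1→A gives 9>3; P3→Z gives 8>5]
(B,P,Y): NE
(B,P,Z): not NE [P2→Q gives 11>9]
(B,Q,X): not NE [P1→A gives 7>1; P2→P gives 8>6]
(B,Q,Y): NE
(B,Q,Z): not NE [P1→A gives 8>7]

PSNE = {(A,Q,Z), (B,P,Y), (B,Q,Y)}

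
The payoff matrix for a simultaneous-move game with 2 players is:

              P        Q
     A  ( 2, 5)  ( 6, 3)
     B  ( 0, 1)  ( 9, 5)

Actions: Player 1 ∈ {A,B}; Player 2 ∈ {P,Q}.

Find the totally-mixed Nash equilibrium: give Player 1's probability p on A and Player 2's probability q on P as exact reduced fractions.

P1 indiff ⇒ q·2+(1-q)·6 = q·0+(1-q)·9 ⇒ q(2) = (1-q)(3) ⇒ q = 3/5
P2 indiff ⇒ p·5+(1-p)·1 = p·3+(1-p)·5 ⇒ p(2) = (1-p)(4) ⇒ p = 2/3

(p,q) = (2/3, 3/5)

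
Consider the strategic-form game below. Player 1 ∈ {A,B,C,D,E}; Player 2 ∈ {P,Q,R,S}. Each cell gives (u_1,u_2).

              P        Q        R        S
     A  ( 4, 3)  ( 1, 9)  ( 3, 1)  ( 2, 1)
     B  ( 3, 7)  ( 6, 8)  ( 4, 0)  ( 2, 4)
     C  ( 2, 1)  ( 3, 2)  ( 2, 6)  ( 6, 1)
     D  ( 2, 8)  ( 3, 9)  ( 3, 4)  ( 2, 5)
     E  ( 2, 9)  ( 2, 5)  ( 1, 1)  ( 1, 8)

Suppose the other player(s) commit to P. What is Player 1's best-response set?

P1 best: {A}

u_1(A vs P) = 4
u_1(B vs P) = 3
u_1(C vs P) = 2
u_1(D vs P) = 2
u_1(E vs P) = 2
max payoff 4 at {A}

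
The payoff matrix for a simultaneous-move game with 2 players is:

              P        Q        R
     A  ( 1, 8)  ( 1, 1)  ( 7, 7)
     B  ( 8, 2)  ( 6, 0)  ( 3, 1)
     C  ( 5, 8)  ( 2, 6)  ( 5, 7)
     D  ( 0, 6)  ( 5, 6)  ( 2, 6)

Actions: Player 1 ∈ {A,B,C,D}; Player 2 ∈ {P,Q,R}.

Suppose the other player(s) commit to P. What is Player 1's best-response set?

P1 best: {B}

u_1(A vs P) = 1
u_1(B vs P) = 8
u_1(C vs P) = 5
u_1(D vs P) = 0
max payoff 8 at {B}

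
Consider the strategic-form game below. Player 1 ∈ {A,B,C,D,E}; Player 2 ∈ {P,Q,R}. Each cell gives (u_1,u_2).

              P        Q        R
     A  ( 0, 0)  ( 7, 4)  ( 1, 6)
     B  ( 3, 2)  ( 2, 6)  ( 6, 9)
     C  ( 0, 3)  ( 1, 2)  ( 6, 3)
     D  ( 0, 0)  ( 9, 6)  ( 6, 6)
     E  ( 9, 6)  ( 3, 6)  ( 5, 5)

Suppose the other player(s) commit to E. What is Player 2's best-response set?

P2 best: {P,Q}

u_2(P vs E) = 6
u_2(Q vs E) = 6
u_2(R vs E) = 5
max payoff 6 at {P,Q}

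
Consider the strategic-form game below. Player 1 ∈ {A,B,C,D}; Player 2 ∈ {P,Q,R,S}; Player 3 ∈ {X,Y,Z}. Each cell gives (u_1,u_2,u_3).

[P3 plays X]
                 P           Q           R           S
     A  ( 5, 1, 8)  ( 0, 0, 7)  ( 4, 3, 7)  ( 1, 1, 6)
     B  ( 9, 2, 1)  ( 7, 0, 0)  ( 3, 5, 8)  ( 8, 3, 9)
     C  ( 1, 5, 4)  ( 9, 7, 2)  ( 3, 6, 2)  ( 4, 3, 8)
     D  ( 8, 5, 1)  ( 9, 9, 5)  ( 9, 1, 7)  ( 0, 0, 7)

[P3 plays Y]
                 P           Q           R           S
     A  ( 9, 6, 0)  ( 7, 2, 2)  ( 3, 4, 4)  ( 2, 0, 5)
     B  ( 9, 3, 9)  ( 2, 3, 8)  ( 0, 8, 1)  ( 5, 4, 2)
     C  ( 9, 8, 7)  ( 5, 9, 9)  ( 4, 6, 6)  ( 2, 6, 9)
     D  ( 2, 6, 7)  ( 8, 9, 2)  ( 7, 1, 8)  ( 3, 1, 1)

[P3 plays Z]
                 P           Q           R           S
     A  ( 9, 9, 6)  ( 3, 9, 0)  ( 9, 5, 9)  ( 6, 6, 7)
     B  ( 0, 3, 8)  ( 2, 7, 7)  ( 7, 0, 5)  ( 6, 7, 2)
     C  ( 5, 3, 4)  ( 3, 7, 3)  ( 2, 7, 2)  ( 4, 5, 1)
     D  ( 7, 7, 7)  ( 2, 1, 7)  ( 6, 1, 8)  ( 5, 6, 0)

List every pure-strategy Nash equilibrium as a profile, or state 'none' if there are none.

No pure NE.

(A,P,X): not NE [P1→B gives 9>5; P2→R gives 3>1]
(A,P,Y): not NE [P3→X gives 8>0]
(A,P,Z): not NE [P3→X gives 8>6]
(A,Q,X): not NE [P1→D gives 9>0; P2→R gives 3>0]
(A,Q,Y): not NE [P1→D gives 8>7; P2→P gives 6>2; P3→X gives 7>2]
(A,Q,Z): not NE [P3→X gives 7>0]
(A,R,X): not NE [P1→D gives 9>4; P3→Z gives 9>7]
(A,R,Y): not NE [P1→D gives 7>3; P2→P gives 6>4; P3→Z gives 9>4]
(A,R,Z): not NE [P2→Q gives 9>5]
(A,S,X): not NE [P1→B gives 8>1; P2→R gives 3>1; P3→Z gives 7>6]
(A,S,Y): not NE [P1→B gives 5>2; P2→P gives 6>0; P3→Z gives 7>5]
(A,S,Z): not NE [P2→Q gives 9>6]
(B,P,X): not NE [P2→R gives 5>2; P3→Y gives 9>1]
(B,P,Y): not NE [P2→R gives 8>3]
(B,P,Z): not NE [P1→A gives 9>0; P2→S gives 7>3; P3→Y gives 9>8]
(B,Q,X): not NE [P1→D gives 9>7; P2→R gives 5>0; P3→Y gives 8>0]
(B,Q,Y): not NE [P1→D gives 8>2; P2→R gives 8>3]
(B,Q,Z): not NE [P1→C gives 3>2; P3→Y gives 8>7]
(B,R,X): not NE [P1→D gives 9>3]
(B,R,Y): not NE [P1→D gives 7>0; P3→X gives 8>1]
(B,R,Z): not NE [P1→A gives 9>7; P2→S gives 7>0; P3→X gives 8>5]
(B,S,X): not NE [P2→R gives 5>3]
(B,S,Y): not NE [P2→R gives 8>4; P3→X gives 9>2]
(B,S,Z): not NE [P3→X gives 9>2]
(C,P,X): not NE [P1→B gives 9>1; P2→Q gives 7>5; P3→Y gives 7>4]
(C,P,Y): not NE [P2→Q gives 9>8]
(C,P,Z): not NE [P1→A gives 9>5; P2→R gives 7>3; P3→Y gives 7>4]
(C,Q,X): not NE [P3→Y gives 9>2]
(C,Q,Y): not NE [P1→D gives 8>5]
(C,Q,Z): not NE [P3→Y gives 9>3]
(C,R,X): not NE [P1→D gives 9>3; P2→Q gives 7>6; P3→Y gives 6>2]
(C,R,Y): not NE [P1→D gives 7>4; P2→Q gives 9>6]
(C,R,Z): not NE [P1→A gives 9>2; P3→Y gives 6>2]
(C,S,X): not NE [P1→B gives 8>4; P2→Q gives 7>3; P3→Y gives 9>8]
(C,S,Y): not NE [P1→B gives 5>2; P2→Q gives 9>6]
(C,S,Z): not NE [P1→B gives 6>4; P2→R gives 7>5; P3→Y gives 9>1]
(D,P,X): not NE [P1→B gives 9>8; P2→Q gives 9>5; P3→Z gives 7>1]
(D,P,Y): not NE [P1→C gives 9>2; P2→Q gives 9>6]
(D,P,Z): not NE [P1→A gives 9>7]
(D,Q,X): not NE [P3→Z gives 7>5]
(D,Q,Y): not NE [P3→Z gives 7>2]
(D,Q,Z): not NE [P1→C gives 3>2; P2→P gives 7>1]
(D,R,X): not NE [P2→Q gives 9>1; P3→Z gives 8>7]
(D,R,Y): not NE [P2→Q gives 9>1]
(D,R,Z): not NE [P1→A gives 9>6; P2→P gives 7>1]
(D,S,X): not NE [P1→B gives 8>0; P2→Q gives 9>0]
(D,S,Y): not NE [P1→B gives 5>3; P2→Q gives 9>1; P3→X gives 7>1]
(D,S,Z): not NE [P1→B gives 6>5; P2→P gives 7>6; P3→X gives 7>0]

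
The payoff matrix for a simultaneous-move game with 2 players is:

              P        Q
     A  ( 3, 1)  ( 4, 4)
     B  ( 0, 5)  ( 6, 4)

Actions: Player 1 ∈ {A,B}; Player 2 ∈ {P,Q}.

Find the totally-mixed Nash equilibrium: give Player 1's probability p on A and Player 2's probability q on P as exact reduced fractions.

(p,q) = (1/4, 2/5)

P1 indiff ⇒ q·3+(1-q)·4 = q·0+(1-q)·6 ⇒ q(3) = (1-q)(2) ⇒ q = 2/5
P2 indiff ⇒ p·1+(1-p)·5 = p·4+(1-p)·4 ⇒ p(-3) = (1-p)(-1) ⇒ p = 1/4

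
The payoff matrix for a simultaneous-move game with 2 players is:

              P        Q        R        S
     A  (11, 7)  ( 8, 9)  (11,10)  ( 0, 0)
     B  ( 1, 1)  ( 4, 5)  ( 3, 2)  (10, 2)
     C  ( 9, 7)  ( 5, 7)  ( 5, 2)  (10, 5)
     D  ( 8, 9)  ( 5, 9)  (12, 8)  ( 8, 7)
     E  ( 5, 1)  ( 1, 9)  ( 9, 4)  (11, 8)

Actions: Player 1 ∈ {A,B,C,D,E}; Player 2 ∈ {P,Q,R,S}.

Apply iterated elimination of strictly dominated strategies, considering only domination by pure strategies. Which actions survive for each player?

P2 drop S (Q beats it: A:9>0 B:5>2 C:7>5 D:9>7 E:9>8)
P1 drop B (A beats it: P:11>1 Q:8>4 R:11>3)
P1 drop C (A beats it: P:11>9 Q:8>5 R:11>5)
P1 drop E (A beats it: P:11>5 Q:8>1 R:11>9)
P1→{A,D} P2→{P,Q,R}

Remaining: P1:{A,D} P2:{P,Q,R}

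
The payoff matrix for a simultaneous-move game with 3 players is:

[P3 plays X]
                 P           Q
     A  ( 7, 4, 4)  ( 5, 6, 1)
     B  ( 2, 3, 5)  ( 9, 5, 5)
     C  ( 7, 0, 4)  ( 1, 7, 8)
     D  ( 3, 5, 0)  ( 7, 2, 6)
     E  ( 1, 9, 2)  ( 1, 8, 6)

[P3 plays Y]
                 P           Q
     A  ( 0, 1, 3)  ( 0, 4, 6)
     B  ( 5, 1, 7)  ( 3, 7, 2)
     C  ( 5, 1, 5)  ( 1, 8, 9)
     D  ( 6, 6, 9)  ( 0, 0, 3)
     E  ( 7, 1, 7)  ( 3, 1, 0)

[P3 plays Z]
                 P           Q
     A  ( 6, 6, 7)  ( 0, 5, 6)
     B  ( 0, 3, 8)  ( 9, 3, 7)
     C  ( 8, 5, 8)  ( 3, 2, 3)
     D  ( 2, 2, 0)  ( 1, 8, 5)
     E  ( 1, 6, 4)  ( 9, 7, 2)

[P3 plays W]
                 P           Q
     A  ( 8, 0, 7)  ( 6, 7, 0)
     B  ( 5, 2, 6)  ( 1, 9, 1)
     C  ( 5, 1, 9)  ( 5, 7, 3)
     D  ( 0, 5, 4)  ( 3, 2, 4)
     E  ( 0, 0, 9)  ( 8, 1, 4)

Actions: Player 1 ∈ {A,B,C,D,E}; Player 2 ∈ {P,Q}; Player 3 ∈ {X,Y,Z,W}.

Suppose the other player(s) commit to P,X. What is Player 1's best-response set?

P1 best: {A,C}

u_1(A vs P,X) = 7
u_1(B vs P,X) = 2
u_1(C vs P,X) = 7
u_1(D vs P,X) = 3
u_1(E vs P,X) = 1
max payoff 7 at {A,C}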